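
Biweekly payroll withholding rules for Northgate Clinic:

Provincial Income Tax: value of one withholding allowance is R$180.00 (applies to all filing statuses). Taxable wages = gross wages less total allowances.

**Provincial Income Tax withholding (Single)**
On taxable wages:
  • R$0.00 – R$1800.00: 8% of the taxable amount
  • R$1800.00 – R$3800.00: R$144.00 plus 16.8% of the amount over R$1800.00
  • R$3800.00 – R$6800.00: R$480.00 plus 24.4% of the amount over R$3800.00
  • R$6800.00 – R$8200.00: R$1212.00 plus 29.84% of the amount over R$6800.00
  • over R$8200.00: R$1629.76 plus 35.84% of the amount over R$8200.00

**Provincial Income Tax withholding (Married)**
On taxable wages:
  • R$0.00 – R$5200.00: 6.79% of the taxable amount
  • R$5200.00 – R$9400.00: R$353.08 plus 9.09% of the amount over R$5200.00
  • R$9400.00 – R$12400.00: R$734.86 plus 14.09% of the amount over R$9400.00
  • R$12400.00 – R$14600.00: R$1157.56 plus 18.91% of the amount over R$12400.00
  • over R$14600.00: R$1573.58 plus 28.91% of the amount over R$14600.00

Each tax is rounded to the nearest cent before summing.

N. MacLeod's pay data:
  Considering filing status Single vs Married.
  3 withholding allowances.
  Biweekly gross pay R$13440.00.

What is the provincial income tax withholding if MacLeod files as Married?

R$1252.11

Provincial Income Tax (Married): taxable = R$13440.00 − 3×R$180.00 = R$12900.00
  R$1157.56 + 18.91% × (R$12900.00 − R$12400.00) = R$1157.56 + 18.91% × R$500.00 = R$1252.11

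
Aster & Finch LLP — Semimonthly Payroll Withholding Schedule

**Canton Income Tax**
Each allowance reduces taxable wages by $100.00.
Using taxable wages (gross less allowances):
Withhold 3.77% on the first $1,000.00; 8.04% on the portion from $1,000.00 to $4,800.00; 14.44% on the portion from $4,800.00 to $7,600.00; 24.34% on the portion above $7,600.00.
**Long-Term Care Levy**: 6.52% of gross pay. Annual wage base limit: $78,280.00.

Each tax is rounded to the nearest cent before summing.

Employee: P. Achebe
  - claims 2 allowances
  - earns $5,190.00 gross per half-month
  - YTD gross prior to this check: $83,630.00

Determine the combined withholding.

$370.66

Canton Income Tax: taxable = $5,190.00 − 2×$100.00 = $4,990.00
  $343.22 + 14.44% × ($4,990.00 − $4,800.00) = $343.22 + 14.44% × $190.00 = $370.66
Long-Term Care Levy: YTD $83,630.00 ≥ cap $78,280.00 → $0.00
Total: $370.66 + $0.00 = $370.66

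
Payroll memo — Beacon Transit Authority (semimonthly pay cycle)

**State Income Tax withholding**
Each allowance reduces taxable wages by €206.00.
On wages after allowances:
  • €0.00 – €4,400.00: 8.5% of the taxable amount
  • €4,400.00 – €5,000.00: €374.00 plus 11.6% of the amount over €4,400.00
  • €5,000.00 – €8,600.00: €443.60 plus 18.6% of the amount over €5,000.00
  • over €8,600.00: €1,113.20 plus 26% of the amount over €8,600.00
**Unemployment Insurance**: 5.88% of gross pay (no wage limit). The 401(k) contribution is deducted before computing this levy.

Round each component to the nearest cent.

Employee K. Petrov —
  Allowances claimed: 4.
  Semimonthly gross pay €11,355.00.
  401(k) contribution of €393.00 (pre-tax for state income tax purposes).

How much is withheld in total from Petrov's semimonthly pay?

State Income Tax: taxable = €11,355.00 − €393.00 − 4×€206.00 = €10,138.00
  €1,113.20 + 26% × (€10,138.00 − €8,600.00) = €1,113.20 + 26% × €1,538.00 = €1,513.08
Unemployment Insurance: 5.88% × €10,962.00 = €644.57
Total: €1,513.08 + €644.57 = €2,157.65

€2,157.65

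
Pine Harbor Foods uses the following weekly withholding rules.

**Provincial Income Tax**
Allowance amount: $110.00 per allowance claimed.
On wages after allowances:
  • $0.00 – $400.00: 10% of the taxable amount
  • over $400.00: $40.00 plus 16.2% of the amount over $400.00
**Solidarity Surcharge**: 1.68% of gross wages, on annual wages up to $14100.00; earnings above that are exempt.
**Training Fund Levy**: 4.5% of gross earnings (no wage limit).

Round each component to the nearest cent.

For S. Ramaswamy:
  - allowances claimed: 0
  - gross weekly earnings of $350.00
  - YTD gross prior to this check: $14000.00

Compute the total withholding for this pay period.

Provincial Income Tax: taxable = $350.00
  10% × $350.00 = $35.00
Solidarity Surcharge: cap $14100.00 − YTD $14000.00 = $100.00 subject; 1.68% × $100.00 = $1.68
Training Fund Levy: 4.5% × $350.00 = $15.75
Total: $35.00 + $1.68 + $15.75 = $52.43

$52.43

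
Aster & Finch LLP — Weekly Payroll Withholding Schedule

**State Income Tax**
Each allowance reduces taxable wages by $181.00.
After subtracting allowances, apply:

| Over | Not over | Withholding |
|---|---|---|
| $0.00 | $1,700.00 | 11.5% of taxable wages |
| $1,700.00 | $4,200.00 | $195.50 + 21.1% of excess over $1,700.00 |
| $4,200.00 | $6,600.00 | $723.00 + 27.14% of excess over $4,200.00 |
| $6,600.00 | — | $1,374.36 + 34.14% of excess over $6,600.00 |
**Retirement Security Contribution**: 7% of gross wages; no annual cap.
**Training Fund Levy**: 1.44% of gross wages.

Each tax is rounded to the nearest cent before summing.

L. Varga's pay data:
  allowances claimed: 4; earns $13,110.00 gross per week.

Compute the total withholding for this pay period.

State Income Tax: taxable = $13,110.00 − 4×$181.00 = $12,386.00
  $1,374.36 + 34.14% × ($12,386.00 − $6,600.00) = $1,374.36 + 34.14% × $5,786.00 = $3,349.70
Retirement Security Contribution: 7% × $13,110.00 = $917.70
Training Fund Levy: 1.44% × $13,110.00 = $188.78
Total: $3,349.70 + $917.70 + $188.78 = $4,456.18

$4,456.18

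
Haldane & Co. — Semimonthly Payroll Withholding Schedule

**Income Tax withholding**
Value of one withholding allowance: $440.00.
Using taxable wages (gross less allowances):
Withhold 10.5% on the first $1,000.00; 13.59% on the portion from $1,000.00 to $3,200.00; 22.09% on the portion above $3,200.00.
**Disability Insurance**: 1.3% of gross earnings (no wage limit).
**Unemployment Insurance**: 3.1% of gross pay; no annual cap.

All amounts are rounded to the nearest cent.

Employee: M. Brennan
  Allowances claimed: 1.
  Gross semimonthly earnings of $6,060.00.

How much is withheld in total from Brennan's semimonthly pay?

$1,205.20

Income Tax: taxable = $6,060.00 − 1×$440.00 = $5,620.00
  $403.98 + 22.09% × ($5,620.00 − $3,200.00) = $403.98 + 22.09% × $2,420.00 = $938.56
Disability Insurance: 1.3% × $6,060.00 = $78.78
Unemployment Insurance: 3.1% × $6,060.00 = $187.86
Total: $938.56 + $78.78 + $187.86 = $1,205.20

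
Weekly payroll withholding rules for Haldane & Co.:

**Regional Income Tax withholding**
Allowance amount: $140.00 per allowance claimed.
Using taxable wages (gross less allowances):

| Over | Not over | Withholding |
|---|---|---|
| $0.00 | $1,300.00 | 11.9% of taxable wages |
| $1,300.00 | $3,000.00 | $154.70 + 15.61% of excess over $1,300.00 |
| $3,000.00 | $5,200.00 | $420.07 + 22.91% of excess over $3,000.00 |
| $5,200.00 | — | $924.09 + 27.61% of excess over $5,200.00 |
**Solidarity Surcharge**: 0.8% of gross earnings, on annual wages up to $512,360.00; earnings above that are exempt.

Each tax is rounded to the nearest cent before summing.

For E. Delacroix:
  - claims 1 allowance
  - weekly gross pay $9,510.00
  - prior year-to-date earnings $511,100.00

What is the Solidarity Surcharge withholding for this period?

$10.08

Solidarity Surcharge: cap $512,360.00 − YTD $511,100.00 = $1,260.00 subject; 0.8% × $1,260.00 = $10.08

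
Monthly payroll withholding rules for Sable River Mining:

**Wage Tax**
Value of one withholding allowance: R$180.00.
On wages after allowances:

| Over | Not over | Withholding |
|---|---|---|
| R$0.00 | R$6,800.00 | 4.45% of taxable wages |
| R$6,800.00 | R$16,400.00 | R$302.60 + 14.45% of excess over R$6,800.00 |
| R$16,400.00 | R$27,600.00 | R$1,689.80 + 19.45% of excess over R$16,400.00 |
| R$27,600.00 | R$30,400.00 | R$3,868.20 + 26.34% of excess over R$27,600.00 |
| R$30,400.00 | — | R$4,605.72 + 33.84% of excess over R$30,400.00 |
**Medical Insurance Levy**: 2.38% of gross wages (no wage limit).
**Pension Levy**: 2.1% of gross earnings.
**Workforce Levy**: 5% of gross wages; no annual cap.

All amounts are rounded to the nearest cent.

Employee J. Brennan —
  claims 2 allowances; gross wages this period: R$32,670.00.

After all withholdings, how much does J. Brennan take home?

R$24,320.82

Wage Tax: taxable = R$32,670.00 − 2×R$180.00 = R$32,310.00
  R$4,605.72 + 33.84% × (R$32,310.00 − R$30,400.00) = R$4,605.72 + 33.84% × R$1,910.00 = R$5,252.06
Medical Insurance Levy: 2.38% × R$32,670.00 = R$777.55
Pension Levy: 2.1% × R$32,670.00 = R$686.07
Workforce Levy: 5% × R$32,670.00 = R$1,633.50
Total withheld: R$5,252.06 + R$777.55 + R$686.07 + R$1,633.50 = R$8,349.18
Net pay: R$32,670.00 − R$8,349.18 = R$24,320.82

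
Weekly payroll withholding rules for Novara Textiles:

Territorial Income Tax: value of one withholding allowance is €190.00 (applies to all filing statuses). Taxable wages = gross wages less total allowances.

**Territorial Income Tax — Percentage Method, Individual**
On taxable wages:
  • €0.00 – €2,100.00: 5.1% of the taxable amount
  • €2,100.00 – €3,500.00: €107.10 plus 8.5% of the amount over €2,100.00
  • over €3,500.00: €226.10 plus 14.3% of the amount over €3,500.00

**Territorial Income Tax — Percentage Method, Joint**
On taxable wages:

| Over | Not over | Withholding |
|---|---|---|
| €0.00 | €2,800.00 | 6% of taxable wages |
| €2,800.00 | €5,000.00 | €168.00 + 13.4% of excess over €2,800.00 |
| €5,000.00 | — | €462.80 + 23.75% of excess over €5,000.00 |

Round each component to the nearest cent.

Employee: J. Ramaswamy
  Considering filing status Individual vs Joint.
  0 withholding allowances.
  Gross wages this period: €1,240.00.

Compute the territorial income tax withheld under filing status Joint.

€74.40

Territorial Income Tax (Joint): taxable = €1,240.00
  6% × €1,240.00 = €74.40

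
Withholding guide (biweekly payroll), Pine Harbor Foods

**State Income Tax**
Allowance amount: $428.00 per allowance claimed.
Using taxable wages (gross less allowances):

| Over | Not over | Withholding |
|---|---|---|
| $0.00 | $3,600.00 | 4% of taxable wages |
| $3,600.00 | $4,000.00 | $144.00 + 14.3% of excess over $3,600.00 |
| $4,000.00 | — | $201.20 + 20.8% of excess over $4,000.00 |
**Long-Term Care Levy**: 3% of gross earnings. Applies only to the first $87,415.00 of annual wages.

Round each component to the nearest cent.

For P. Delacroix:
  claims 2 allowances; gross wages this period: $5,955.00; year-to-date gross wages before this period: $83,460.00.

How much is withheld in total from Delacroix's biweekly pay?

State Income Tax: taxable = $5,955.00 − 2×$428.00 = $5,099.00
  $201.20 + 20.8% × ($5,099.00 − $4,000.00) = $201.20 + 20.8% × $1,099.00 = $429.79
Long-Term Care Levy: cap $87,415.00 − YTD $83,460.00 = $3,955.00 subject; 3% × $3,955.00 = $118.65
Total: $429.79 + $118.65 = $548.44

$548.44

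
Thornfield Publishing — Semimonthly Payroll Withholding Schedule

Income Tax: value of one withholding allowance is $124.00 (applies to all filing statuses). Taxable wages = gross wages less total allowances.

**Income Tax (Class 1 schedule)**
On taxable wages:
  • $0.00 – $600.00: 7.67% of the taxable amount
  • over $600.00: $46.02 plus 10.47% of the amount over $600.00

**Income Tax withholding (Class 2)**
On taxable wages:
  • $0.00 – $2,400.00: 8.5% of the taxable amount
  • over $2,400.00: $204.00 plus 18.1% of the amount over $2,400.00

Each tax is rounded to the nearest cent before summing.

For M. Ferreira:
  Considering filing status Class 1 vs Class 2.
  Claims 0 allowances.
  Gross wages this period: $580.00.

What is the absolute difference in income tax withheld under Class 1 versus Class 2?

Income Tax (Class 1): taxable = $580.00
  7.67% × $580.00 = $44.49
Income Tax (Class 2): taxable = $580.00
  8.5% × $580.00 = $49.30
Difference: |$44.49 − $49.30| = $4.81 (higher under Class 2)

$4.81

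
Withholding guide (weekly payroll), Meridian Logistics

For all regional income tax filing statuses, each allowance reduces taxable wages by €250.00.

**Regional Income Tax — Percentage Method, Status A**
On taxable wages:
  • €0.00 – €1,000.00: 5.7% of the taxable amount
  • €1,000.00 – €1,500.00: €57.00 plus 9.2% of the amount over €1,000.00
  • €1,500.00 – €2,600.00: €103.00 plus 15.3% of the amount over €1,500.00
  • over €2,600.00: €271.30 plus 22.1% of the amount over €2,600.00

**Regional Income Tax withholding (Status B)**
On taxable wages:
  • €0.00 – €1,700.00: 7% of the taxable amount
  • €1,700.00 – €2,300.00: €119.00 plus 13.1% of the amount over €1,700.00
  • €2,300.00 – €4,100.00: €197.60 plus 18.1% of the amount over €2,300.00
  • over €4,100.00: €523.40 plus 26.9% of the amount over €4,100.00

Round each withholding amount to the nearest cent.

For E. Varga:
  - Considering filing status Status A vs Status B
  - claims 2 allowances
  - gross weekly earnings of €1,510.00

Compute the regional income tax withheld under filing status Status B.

€70.70

Regional Income Tax (Status B): taxable = €1,510.00 − 2×€250.00 = €1,010.00
  7% × €1,010.00 = €70.70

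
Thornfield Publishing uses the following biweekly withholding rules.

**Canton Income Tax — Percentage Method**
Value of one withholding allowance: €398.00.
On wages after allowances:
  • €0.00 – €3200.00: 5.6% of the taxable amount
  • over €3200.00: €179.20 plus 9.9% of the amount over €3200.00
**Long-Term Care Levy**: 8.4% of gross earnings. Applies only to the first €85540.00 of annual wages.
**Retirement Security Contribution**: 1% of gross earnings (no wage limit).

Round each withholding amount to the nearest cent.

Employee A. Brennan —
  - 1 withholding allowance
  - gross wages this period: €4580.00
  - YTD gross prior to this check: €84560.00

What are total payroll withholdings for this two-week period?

Canton Income Tax: taxable = €4580.00 − 1×€398.00 = €4182.00
  €179.20 + 9.9% × (€4182.00 − €3200.00) = €179.20 + 9.9% × €982.00 = €276.42
Long-Term Care Levy: cap €85540.00 − YTD €84560.00 = €980.00 subject; 8.4% × €980.00 = €82.32
Retirement Security Contribution: 1% × €4580.00 = €45.80
Total: €276.42 + €82.32 + €45.80 = €404.54

€404.54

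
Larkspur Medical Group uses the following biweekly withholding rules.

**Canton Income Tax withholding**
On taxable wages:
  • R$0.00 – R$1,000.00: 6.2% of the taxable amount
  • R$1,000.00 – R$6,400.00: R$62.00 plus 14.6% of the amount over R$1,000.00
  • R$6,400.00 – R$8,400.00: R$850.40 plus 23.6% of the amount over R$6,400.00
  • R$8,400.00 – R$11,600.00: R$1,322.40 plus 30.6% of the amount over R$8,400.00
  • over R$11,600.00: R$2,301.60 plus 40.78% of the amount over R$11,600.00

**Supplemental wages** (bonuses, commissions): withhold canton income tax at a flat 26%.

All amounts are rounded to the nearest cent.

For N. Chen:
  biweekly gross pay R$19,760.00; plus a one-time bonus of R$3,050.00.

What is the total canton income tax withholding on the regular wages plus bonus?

Canton Income Tax: taxable = R$19,760.00
  R$2,301.60 + 40.78% × (R$19,760.00 − R$11,600.00) = R$2,301.60 + 40.78% × R$8,160.00 = R$5,629.25
Supplemental (26% flat on bonus): 26% × R$3,050.00 = R$793.00
Total canton income tax: R$5,629.25 + R$793.00 = R$6,422.25

R$6,422.25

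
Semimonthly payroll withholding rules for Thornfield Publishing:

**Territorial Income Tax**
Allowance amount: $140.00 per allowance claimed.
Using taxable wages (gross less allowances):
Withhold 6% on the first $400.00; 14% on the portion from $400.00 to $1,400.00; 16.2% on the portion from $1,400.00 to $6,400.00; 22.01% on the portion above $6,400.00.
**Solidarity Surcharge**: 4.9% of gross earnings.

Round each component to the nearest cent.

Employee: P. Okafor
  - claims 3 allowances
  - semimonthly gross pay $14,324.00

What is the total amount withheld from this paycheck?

$3,327.51

Territorial Income Tax: taxable = $14,324.00 − 3×$140.00 = $13,904.00
  $974.00 + 22.01% × ($13,904.00 − $6,400.00) = $974.00 + 22.01% × $7,504.00 = $2,625.63
Solidarity Surcharge: 4.9% × $14,324.00 = $701.88
Total: $2,625.63 + $701.88 = $3,327.51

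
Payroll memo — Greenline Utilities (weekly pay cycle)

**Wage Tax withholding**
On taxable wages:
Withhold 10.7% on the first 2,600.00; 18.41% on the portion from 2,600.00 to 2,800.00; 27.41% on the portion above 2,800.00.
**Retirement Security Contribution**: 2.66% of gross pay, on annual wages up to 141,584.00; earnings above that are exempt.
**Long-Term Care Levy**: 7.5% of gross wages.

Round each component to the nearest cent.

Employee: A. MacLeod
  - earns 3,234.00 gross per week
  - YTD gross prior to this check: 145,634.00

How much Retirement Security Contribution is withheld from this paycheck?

Retirement Security Contribution: YTD 145,634.00 ≥ cap 141,584.00 → 0.00

0.00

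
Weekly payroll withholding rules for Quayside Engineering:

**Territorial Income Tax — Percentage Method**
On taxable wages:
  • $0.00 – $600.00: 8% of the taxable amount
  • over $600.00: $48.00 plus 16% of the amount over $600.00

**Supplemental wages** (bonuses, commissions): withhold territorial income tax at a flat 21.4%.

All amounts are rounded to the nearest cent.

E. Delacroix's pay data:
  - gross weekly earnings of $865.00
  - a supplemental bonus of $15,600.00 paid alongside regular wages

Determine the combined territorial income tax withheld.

Territorial Income Tax: taxable = $865.00
  $48.00 + 16% × ($865.00 − $600.00) = $48.00 + 16% × $265.00 = $90.40
Supplemental (21.4% flat on bonus): 21.4% × $15,600.00 = $3,338.40
Total territorial income tax: $90.40 + $3,338.40 = $3,428.80

$3,428.80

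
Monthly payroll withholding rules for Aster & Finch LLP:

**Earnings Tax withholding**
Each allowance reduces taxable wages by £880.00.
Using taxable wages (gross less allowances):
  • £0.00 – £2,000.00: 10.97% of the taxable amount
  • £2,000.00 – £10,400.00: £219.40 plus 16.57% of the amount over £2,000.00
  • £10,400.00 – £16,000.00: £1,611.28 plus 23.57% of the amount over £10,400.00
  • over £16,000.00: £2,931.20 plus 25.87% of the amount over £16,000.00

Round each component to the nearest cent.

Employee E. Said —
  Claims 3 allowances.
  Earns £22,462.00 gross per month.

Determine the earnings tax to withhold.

Earnings Tax: taxable = £22,462.00 − 3×£880.00 = £19,822.00
  £2,931.20 + 25.87% × (£19,822.00 − £16,000.00) = £2,931.20 + 25.87% × £3,822.00 = £3,919.95

£3,919.95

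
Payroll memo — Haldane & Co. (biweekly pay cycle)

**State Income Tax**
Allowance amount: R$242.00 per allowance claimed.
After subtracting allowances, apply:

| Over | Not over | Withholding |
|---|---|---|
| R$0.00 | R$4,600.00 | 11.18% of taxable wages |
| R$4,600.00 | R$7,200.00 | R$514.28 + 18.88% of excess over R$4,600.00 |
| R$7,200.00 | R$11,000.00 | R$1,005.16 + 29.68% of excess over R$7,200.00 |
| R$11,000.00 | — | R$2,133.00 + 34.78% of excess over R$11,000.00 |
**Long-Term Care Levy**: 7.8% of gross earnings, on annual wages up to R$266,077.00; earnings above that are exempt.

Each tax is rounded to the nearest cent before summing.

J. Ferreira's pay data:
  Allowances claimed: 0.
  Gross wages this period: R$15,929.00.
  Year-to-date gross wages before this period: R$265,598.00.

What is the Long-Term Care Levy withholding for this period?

Long-Term Care Levy: cap R$266,077.00 − YTD R$265,598.00 = R$479.00 subject; 7.8% × R$479.00 = R$37.36

R$37.36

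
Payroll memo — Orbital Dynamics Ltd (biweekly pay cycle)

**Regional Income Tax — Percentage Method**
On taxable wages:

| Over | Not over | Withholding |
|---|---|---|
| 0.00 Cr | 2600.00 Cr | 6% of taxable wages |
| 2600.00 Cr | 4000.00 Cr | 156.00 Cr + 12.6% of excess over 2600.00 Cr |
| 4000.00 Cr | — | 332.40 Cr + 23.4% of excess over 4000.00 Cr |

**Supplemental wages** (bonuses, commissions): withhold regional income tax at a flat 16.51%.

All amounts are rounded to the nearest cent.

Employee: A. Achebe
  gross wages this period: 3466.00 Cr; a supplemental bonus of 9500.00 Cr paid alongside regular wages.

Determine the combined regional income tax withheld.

1833.57 Cr

Regional Income Tax: taxable = 3466.00 Cr
  156.00 Cr + 12.6% × (3466.00 Cr − 2600.00 Cr) = 156.00 Cr + 12.6% × 866.00 Cr = 265.12 Cr
Supplemental (16.51% flat on bonus): 16.51% × 9500.00 Cr = 1568.45 Cr
Total regional income tax: 265.12 Cr + 1568.45 Cr = 1833.57 Cr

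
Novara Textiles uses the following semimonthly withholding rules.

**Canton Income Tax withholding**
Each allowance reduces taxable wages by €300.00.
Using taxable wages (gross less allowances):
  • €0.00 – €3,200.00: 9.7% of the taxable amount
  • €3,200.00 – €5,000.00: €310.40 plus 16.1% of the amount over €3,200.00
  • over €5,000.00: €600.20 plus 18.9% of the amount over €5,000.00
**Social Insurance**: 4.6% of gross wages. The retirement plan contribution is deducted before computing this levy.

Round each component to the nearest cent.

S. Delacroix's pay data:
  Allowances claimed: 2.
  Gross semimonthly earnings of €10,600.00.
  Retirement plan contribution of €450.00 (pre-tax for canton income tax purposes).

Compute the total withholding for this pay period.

Canton Income Tax: taxable = €10,600.00 − €450.00 − 2×€300.00 = €9,550.00
  €600.20 + 18.9% × (€9,550.00 − €5,000.00) = €600.20 + 18.9% × €4,550.00 = €1,460.15
Social Insurance: 4.6% × €10,150.00 = €466.90
Total: €1,460.15 + €466.90 = €1,927.05

€1,927.05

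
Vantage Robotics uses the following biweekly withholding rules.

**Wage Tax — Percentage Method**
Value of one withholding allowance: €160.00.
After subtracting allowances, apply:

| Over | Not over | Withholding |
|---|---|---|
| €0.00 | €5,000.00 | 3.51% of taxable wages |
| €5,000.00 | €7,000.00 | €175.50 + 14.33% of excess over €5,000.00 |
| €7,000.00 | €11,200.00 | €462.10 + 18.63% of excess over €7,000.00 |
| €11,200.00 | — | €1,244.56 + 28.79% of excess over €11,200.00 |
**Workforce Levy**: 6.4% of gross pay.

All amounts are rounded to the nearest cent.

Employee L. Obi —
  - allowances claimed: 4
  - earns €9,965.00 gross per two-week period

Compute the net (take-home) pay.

Wage Tax: taxable = €9,965.00 − 4×€160.00 = €9,325.00
  €462.10 + 18.63% × (€9,325.00 − €7,000.00) = €462.10 + 18.63% × €2,325.00 = €895.25
Workforce Levy: 6.4% × €9,965.00 = €637.76
Total withheld: €895.25 + €637.76 = €1,533.01
Net pay: €9,965.00 − €1,533.01 = €8,431.99

€8,431.99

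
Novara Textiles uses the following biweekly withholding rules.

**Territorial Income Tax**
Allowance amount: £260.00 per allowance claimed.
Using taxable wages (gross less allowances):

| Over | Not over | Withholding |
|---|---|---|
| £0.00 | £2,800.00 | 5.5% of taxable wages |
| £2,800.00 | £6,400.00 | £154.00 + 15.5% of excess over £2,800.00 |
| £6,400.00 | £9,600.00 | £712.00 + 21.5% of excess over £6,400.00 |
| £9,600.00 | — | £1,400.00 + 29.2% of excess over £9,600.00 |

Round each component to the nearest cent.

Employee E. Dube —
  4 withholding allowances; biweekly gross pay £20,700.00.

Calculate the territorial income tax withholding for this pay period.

Territorial Income Tax: taxable = £20,700.00 − 4×£260.00 = £19,660.00
  £1,400.00 + 29.2% × (£19,660.00 − £9,600.00) = £1,400.00 + 29.2% × £10,060.00 = £4,337.52

£4,337.52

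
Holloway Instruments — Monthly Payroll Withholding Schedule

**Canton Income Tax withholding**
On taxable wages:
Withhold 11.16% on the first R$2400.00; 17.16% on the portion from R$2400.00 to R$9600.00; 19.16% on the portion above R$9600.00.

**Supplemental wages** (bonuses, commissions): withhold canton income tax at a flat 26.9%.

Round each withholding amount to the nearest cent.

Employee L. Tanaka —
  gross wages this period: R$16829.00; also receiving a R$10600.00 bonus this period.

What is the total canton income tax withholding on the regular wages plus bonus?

Canton Income Tax: taxable = R$16829.00
  R$1503.36 + 19.16% × (R$16829.00 − R$9600.00) = R$1503.36 + 19.16% × R$7229.00 = R$2888.44
Supplemental (26.9% flat on bonus): 26.9% × R$10600.00 = R$2851.40
Total canton income tax: R$2888.44 + R$2851.40 = R$5739.84

R$5739.84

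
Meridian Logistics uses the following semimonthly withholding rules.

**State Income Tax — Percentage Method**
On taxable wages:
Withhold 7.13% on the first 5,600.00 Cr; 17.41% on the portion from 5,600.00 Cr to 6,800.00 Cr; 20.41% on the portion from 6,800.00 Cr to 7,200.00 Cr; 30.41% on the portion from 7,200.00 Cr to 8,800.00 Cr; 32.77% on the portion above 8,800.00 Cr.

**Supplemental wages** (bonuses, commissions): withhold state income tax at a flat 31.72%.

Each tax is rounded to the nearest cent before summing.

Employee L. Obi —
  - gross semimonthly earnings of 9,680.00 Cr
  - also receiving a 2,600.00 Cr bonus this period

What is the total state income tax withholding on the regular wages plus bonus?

State Income Tax: taxable = 9,680.00 Cr
  1,176.40 Cr + 32.77% × (9,680.00 Cr − 8,800.00 Cr) = 1,176.40 Cr + 32.77% × 880.00 Cr = 1,464.78 Cr
Supplemental (31.72% flat on bonus): 31.72% × 2,600.00 Cr = 824.72 Cr
Total state income tax: 1,464.78 Cr + 824.72 Cr = 2,289.50 Cr

2,289.50 Cr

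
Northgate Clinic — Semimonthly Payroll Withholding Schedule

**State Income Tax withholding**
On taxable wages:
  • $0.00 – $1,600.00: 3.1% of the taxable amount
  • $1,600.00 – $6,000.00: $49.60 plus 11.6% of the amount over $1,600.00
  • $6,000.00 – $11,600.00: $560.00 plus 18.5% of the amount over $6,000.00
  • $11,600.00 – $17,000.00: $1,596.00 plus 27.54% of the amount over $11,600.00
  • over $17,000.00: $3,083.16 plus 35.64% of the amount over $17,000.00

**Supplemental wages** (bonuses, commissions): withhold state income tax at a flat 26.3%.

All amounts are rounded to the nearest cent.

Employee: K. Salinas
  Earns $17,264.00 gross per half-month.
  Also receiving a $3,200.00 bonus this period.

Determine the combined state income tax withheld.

State Income Tax: taxable = $17,264.00
  $3,083.16 + 35.64% × ($17,264.00 − $17,000.00) = $3,083.16 + 35.64% × $264.00 = $3,177.25
Supplemental (26.3% flat on bonus): 26.3% × $3,200.00 = $841.60
Total state income tax: $3,177.25 + $841.60 = $4,018.85

$4,018.85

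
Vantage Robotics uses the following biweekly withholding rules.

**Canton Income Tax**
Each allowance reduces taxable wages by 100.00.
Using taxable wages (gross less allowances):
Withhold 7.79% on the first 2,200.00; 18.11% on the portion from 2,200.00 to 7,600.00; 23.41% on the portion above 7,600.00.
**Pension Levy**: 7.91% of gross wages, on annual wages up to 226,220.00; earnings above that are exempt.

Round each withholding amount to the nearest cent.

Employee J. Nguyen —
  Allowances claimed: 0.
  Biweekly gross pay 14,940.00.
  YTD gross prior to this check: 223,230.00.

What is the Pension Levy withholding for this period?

Pension Levy: cap 226,220.00 − YTD 223,230.00 = 2,990.00 subject; 7.91% × 2,990.00 = 236.51

236.51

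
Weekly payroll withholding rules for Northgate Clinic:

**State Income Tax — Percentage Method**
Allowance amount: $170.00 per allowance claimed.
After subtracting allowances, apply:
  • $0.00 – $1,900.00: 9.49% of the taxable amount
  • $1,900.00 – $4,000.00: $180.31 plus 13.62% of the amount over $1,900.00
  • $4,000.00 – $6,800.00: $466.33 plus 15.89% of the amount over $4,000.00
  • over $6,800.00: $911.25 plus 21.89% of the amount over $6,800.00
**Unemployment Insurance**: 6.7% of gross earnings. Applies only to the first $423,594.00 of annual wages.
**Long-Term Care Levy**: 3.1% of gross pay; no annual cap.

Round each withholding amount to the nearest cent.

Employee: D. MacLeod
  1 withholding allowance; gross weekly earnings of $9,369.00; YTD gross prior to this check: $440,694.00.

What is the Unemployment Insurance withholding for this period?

Unemployment Insurance: YTD $440,694.00 ≥ cap $423,594.00 → $0.00

$0.00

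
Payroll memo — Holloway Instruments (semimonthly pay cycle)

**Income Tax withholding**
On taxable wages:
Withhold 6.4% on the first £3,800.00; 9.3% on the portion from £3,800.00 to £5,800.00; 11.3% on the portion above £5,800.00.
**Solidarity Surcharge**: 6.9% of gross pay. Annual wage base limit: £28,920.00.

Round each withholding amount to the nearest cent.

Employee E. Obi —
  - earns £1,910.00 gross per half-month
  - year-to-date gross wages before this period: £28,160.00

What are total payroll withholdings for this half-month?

£174.68

Income Tax: taxable = £1,910.00
  6.4% × £1,910.00 = £122.24
Solidarity Surcharge: cap £28,920.00 − YTD £28,160.00 = £760.00 subject; 6.9% × £760.00 = £52.44
Total: £122.24 + £52.44 = £174.68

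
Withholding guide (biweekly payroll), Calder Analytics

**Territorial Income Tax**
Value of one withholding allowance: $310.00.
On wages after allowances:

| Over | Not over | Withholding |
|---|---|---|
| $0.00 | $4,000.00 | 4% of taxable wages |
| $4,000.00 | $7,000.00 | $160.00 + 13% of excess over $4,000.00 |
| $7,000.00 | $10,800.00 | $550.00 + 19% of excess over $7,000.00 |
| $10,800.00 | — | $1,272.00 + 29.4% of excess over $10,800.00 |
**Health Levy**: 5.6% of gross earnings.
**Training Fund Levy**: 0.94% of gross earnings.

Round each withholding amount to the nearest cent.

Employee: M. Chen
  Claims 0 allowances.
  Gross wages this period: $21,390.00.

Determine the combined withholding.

Territorial Income Tax: taxable = $21,390.00
  $1,272.00 + 29.4% × ($21,390.00 − $10,800.00) = $1,272.00 + 29.4% × $10,590.00 = $4,385.46
Health Levy: 5.6% × $21,390.00 = $1,197.84
Training Fund Levy: 0.94% × $21,390.00 = $201.07
Total: $4,385.46 + $1,197.84 + $201.07 = $5,784.37

$5,784.37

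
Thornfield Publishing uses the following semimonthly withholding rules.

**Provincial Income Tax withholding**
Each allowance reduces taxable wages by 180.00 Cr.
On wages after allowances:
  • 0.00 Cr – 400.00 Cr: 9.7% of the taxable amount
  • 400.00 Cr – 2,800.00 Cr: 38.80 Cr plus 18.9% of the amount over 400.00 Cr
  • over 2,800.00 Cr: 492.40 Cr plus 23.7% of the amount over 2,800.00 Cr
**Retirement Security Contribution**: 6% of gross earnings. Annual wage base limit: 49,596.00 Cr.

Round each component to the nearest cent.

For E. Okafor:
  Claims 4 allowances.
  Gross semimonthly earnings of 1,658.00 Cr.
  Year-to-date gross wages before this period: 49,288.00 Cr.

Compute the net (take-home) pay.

Provincial Income Tax: taxable = 1,658.00 Cr − 4×180.00 Cr = 938.00 Cr
  38.80 Cr + 18.9% × (938.00 Cr − 400.00 Cr) = 38.80 Cr + 18.9% × 538.00 Cr = 140.48 Cr
Retirement Security Contribution: cap 49,596.00 Cr − YTD 49,288.00 Cr = 308.00 Cr subject; 6% × 308.00 Cr = 18.48 Cr
Total withheld: 140.48 Cr + 18.48 Cr = 158.96 Cr
Net pay: 1,658.00 Cr − 158.96 Cr = 1,499.04 Cr

1,499.04 Cr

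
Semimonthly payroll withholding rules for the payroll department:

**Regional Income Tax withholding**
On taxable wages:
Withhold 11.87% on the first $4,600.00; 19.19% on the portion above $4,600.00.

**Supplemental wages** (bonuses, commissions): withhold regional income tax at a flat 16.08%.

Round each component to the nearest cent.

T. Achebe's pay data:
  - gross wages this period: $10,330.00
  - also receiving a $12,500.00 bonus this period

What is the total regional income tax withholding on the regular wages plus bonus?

$3,655.61

Regional Income Tax: taxable = $10,330.00
  $546.02 + 19.19% × ($10,330.00 − $4,600.00) = $546.02 + 19.19% × $5,730.00 = $1,645.61
Supplemental (16.08% flat on bonus): 16.08% × $12,500.00 = $2,010.00
Total regional income tax: $1,645.61 + $2,010.00 = $3,655.61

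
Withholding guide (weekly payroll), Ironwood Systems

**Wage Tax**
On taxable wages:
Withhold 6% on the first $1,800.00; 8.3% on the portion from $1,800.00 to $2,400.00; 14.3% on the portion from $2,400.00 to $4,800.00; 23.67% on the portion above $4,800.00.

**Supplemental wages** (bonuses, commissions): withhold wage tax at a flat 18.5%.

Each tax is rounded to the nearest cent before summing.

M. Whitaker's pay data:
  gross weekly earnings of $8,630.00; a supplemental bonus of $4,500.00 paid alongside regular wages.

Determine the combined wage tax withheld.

Wage Tax: taxable = $8,630.00
  $501.00 + 23.67% × ($8,630.00 − $4,800.00) = $501.00 + 23.67% × $3,830.00 = $1,407.56
Supplemental (18.5% flat on bonus): 18.5% × $4,500.00 = $832.50
Total wage tax: $1,407.56 + $832.50 = $2,240.06

$2,240.06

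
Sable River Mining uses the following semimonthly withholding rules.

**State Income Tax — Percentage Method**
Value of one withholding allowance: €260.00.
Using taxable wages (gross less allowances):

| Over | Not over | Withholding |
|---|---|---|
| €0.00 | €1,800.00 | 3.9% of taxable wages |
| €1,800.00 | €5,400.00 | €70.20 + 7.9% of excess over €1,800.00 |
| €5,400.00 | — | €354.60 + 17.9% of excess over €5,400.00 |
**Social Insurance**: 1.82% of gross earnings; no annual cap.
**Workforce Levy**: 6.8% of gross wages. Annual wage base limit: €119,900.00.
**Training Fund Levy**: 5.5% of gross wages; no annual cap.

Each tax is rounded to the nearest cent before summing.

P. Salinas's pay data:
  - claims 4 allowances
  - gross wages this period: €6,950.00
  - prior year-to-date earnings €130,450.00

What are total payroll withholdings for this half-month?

State Income Tax: taxable = €6,950.00 − 4×€260.00 = €5,910.00
  €354.60 + 17.9% × (€5,910.00 − €5,400.00) = €354.60 + 17.9% × €510.00 = €445.89
Social Insurance: 1.82% × €6,950.00 = €126.49
Workforce Levy: YTD €130,450.00 ≥ cap €119,900.00 → €0.00
Training Fund Levy: 5.5% × €6,950.00 = €382.25
Total: €445.89 + €126.49 + €0.00 + €382.25 = €954.63

€954.63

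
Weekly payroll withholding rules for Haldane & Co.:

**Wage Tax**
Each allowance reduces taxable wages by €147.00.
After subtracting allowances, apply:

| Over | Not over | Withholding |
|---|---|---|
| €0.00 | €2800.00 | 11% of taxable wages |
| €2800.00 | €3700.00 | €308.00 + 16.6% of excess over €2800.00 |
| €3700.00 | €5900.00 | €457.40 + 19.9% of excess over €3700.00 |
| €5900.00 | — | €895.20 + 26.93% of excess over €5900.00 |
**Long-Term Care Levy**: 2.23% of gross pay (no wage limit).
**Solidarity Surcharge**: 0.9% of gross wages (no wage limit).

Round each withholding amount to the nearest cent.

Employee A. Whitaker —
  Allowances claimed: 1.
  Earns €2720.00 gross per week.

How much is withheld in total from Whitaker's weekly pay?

€368.17

Wage Tax: taxable = €2720.00 − 1×€147.00 = €2573.00
  11% × €2573.00 = €283.03
Long-Term Care Levy: 2.23% × €2720.00 = €60.66
Solidarity Surcharge: 0.9% × €2720.00 = €24.48
Total: €283.03 + €60.66 + €24.48 = €368.17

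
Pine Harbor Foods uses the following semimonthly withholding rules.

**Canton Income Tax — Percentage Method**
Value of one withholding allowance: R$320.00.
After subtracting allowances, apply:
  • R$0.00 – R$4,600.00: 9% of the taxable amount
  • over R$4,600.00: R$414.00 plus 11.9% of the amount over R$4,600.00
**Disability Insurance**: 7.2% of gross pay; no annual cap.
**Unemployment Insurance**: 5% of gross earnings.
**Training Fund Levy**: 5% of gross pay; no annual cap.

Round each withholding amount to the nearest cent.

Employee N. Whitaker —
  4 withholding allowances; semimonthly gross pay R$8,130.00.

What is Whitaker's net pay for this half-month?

R$6,049.89

Canton Income Tax: taxable = R$8,130.00 − 4×R$320.00 = R$6,850.00
  R$414.00 + 11.9% × (R$6,850.00 − R$4,600.00) = R$414.00 + 11.9% × R$2,250.00 = R$681.75
Disability Insurance: 7.2% × R$8,130.00 = R$585.36
Unemployment Insurance: 5% × R$8,130.00 = R$406.50
Training Fund Levy: 5% × R$8,130.00 = R$406.50
Total withheld: R$681.75 + R$585.36 + R$406.50 + R$406.50 = R$2,080.11
Net pay: R$8,130.00 − R$2,080.11 = R$6,049.89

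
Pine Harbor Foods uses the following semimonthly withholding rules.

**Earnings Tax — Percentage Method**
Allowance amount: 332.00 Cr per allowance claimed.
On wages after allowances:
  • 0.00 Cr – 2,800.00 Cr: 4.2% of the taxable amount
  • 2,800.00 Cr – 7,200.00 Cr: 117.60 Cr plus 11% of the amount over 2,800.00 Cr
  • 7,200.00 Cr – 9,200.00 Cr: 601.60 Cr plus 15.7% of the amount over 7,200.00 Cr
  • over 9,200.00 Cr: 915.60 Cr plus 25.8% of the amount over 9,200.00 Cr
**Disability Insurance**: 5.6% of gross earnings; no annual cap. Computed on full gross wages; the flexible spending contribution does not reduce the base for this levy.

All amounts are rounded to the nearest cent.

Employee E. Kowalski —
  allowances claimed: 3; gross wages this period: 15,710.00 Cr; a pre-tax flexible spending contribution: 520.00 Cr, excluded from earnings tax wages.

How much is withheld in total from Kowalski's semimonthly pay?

Earnings Tax: taxable = 15,710.00 Cr − 520.00 Cr − 3×332.00 Cr = 14,194.00 Cr
  915.60 Cr + 25.8% × (14,194.00 Cr − 9,200.00 Cr) = 915.60 Cr + 25.8% × 4,994.00 Cr = 2,204.05 Cr
Disability Insurance: 5.6% × 15,710.00 Cr = 879.76 Cr
Total: 2,204.05 Cr + 879.76 Cr = 3,083.81 Cr

3,083.81 Cr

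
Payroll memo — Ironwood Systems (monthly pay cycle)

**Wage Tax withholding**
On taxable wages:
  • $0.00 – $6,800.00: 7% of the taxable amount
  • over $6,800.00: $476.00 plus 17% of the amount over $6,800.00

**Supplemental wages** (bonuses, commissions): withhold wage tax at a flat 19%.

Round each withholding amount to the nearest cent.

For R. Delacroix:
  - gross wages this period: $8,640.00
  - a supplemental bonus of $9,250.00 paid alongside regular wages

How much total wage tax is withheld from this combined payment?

$2,546.30

Wage Tax: taxable = $8,640.00
  $476.00 + 17% × ($8,640.00 − $6,800.00) = $476.00 + 17% × $1,840.00 = $788.80
Supplemental (19% flat on bonus): 19% × $9,250.00 = $1,757.50
Total wage tax: $788.80 + $1,757.50 = $2,546.30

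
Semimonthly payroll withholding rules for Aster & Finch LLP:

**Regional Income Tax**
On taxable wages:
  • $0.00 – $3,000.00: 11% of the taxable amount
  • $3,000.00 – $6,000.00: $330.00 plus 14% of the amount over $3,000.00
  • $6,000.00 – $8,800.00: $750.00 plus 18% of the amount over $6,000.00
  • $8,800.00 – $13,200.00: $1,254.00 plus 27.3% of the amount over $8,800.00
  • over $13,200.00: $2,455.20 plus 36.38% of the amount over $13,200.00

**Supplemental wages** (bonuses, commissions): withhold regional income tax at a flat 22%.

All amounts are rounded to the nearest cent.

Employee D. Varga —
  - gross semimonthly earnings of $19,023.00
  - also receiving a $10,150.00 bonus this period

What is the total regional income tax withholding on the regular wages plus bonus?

$6,806.61

Regional Income Tax: taxable = $19,023.00
  $2,455.20 + 36.38% × ($19,023.00 − $13,200.00) = $2,455.20 + 36.38% × $5,823.00 = $4,573.61
Supplemental (22% flat on bonus): 22% × $10,150.00 = $2,233.00
Total regional income tax: $4,573.61 + $2,233.00 = $6,806.61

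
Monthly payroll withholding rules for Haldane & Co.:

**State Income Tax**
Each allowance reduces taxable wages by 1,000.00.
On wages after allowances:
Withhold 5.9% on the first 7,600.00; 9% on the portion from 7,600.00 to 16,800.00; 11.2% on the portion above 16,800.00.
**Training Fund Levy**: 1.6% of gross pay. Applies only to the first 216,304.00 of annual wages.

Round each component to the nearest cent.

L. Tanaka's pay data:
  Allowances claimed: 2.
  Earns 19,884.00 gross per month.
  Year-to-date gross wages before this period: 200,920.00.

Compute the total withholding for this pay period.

1,643.95

State Income Tax: taxable = 19,884.00 − 2×1,000.00 = 17,884.00
  1,276.40 + 11.2% × (17,884.00 − 16,800.00) = 1,276.40 + 11.2% × 1,084.00 = 1,397.81
Training Fund Levy: cap 216,304.00 − YTD 200,920.00 = 15,384.00 subject; 1.6% × 15,384.00 = 246.14
Total: 1,397.81 + 246.14 = 1,643.95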